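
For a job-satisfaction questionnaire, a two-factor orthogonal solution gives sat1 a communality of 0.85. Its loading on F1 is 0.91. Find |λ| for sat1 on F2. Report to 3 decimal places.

0.148

Under orthogonal rotation h² = Σλ², so λ_F2² = h² − (0.8281) = 0.85 − 0.8281 = 0.0219.
|λ| = √0.0219 = 0.1480.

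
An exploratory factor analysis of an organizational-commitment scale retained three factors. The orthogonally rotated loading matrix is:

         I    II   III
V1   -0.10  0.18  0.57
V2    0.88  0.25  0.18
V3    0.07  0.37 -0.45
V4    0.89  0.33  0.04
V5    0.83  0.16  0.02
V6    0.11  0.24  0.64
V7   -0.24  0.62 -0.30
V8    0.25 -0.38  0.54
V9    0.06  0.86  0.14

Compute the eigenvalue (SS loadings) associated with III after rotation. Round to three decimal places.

SS loadings for III = 0.57² + 0.18² + (-0.45)² + 0.04² + 0.02² + 0.64² + (-0.30)² + 0.54² + 0.14² = 0.3249 + 0.0324 + 0.2025 + 0.0016 + 0.0004 + 0.4096 + 0.0900 + 0.2916 + 0.0196 = 1.3726

1.373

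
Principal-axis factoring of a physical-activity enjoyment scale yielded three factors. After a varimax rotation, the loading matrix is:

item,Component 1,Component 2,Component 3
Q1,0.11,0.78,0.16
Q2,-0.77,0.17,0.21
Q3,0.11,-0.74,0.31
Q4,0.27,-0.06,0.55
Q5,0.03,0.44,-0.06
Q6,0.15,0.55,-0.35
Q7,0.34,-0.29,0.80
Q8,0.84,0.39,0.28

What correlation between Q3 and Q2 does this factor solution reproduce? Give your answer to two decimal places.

r̂ = Σ λ_i·λ_j across factors = (0.11)(-0.77) + (-0.74)(0.17) + (0.31)(0.21)
  = -0.0847 -0.1258 +0.0651 = -0.1454

-0.15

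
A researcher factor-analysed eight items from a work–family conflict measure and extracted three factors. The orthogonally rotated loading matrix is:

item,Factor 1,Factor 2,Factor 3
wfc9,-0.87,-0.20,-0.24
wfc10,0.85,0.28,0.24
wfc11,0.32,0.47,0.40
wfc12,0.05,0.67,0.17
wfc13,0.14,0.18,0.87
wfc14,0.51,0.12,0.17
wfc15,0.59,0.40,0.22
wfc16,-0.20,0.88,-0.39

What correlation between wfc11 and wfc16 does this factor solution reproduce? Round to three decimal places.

r̂ = Σ λ_i·λ_j across factors = (0.32)(-0.20) + (0.47)(0.88) + (0.40)(-0.39)
  = -0.0640 +0.4136 -0.1560 = 0.1936

0.194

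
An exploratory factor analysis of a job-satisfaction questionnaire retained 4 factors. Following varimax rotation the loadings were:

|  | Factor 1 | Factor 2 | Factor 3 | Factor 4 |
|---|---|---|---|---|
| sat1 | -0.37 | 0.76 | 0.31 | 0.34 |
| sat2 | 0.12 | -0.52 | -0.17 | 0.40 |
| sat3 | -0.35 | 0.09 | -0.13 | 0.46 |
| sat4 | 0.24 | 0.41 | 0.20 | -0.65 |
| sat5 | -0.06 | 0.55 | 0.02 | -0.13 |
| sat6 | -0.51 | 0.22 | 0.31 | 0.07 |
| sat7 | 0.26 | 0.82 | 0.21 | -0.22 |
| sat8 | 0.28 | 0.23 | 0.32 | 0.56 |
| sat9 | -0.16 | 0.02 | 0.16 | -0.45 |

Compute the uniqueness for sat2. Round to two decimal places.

h² = 0.12² + (-0.52)² + (-0.17)² + 0.40² = 0.0144 + 0.2704 + 0.0289 + 0.1600 = 0.4737
Uniqueness u² = 1 − h² = 1 − 0.4737 = 0.5263

0.53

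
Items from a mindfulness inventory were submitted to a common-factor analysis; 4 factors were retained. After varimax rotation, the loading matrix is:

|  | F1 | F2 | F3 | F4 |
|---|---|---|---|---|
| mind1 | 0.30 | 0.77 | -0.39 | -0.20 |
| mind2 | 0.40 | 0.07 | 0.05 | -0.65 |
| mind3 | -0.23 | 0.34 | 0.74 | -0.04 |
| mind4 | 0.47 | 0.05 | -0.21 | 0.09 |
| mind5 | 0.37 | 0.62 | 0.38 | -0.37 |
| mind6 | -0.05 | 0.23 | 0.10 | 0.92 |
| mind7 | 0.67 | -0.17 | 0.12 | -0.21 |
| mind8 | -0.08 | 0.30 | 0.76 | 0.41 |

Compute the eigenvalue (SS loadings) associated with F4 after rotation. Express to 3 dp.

1.668

SS loadings for F4 = (-0.20)² + (-0.65)² + (-0.04)² + 0.09² + (-0.37)² + 0.92² + (-0.21)² + 0.41² = 0.0400 + 0.4225 + 0.0016 + 0.0081 + 0.1369 + 0.8464 + 0.0441 + 0.1681 = 1.6677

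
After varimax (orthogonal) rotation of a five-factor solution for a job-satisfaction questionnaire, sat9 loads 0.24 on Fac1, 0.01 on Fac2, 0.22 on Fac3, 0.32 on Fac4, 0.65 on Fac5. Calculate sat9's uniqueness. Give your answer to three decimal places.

h² = 0.24² + 0.01² + 0.22² + 0.32² + 0.65² = 0.0576 + 0.0001 + 0.0484 + 0.1024 + 0.4225 = 0.6310
Uniqueness u² = 1 − h² = 1 − 0.6310 = 0.3690

0.369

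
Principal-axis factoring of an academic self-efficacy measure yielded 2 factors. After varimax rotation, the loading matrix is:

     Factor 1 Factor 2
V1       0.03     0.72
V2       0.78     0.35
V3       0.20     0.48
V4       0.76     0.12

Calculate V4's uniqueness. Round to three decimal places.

0.408

h² = 0.76² + 0.12² = 0.5776 + 0.0144 = 0.5920
Uniqueness u² = 1 − h² = 1 − 0.5920 = 0.4080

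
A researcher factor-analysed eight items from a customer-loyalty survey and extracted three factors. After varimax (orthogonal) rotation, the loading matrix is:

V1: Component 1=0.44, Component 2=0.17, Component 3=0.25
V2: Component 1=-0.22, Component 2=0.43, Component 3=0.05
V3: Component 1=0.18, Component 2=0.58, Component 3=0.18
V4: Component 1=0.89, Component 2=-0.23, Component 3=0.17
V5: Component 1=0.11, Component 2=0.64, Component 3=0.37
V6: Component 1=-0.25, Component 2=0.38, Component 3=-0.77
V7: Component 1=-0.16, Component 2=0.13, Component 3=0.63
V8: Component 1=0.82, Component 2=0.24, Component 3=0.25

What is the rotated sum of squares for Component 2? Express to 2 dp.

SS loadings for Component 2 = 0.17² + 0.43² + 0.58² + (-0.23)² + 0.64² + 0.38² + 0.13² + 0.24² = 0.0289 + 0.1849 + 0.3364 + 0.0529 + 0.4096 + 0.1444 + 0.0169 + 0.0576 = 1.2316

1.23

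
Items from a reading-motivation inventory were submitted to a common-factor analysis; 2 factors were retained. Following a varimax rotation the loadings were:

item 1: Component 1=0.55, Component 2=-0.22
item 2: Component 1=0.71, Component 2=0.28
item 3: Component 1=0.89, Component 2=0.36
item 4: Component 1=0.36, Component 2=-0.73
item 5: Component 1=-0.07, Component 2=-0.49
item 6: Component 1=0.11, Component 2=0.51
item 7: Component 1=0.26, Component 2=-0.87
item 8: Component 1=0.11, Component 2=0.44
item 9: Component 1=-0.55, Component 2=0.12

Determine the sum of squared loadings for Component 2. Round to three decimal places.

2.254

SS loadings for Component 2 = (-0.22)² + 0.28² + 0.36² + (-0.73)² + (-0.49)² + 0.51² + (-0.87)² + 0.44² + 0.12² = 0.0484 + 0.0784 + 0.1296 + 0.5329 + 0.2401 + 0.2601 + 0.7569 + 0.1936 + 0.0144 = 2.2544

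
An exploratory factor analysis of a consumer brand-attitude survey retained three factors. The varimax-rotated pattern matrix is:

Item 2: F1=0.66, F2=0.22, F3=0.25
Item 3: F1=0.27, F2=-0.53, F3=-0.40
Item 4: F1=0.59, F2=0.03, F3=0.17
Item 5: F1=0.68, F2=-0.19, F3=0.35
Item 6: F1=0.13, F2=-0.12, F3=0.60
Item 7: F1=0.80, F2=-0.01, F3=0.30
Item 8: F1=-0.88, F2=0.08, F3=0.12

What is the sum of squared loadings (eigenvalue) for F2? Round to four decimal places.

SS loadings for F2 = 0.22² + (-0.53)² + 0.03² + (-0.19)² + (-0.12)² + (-0.01)² + 0.08² = 0.0484 + 0.2809 + 0.0009 + 0.0361 + 0.0144 + 0.0001 + 0.0064 = 0.3872

0.3872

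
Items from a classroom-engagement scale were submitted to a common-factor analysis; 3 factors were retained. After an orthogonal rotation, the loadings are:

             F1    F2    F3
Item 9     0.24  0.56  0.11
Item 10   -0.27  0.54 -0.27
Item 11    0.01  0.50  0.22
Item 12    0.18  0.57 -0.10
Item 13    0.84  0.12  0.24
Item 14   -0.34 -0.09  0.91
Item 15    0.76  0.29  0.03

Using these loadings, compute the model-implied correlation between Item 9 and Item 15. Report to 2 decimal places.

r̂ = Σ λ_i·λ_j across factors = (0.24)(0.76) + (0.56)(0.29) + (0.11)(0.03)
  = +0.1824 +0.1624 +0.0033 = 0.3481

0.35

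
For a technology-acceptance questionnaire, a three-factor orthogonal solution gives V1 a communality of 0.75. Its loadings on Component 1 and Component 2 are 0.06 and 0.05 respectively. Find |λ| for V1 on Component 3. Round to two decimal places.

0.86

Under orthogonal rotation h² = Σλ², so λ_Component 3² = h² − (0.0061) = 0.75 − 0.0061 = 0.7439.
|λ| = √0.7439 = 0.8625.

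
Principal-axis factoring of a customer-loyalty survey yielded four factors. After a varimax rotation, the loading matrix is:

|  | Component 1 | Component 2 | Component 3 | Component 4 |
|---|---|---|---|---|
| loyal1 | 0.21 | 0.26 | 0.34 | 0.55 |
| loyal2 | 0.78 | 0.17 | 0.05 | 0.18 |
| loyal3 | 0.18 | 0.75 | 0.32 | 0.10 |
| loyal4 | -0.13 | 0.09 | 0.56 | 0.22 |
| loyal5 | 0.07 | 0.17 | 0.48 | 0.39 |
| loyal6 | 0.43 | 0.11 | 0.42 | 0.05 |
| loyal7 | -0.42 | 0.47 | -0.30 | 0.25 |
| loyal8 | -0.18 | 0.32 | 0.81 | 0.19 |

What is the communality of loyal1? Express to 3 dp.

0.530

h² = 0.21² + 0.26² + 0.34² + 0.55² = 0.0441 + 0.0676 + 0.1156 + 0.3025 = 0.5298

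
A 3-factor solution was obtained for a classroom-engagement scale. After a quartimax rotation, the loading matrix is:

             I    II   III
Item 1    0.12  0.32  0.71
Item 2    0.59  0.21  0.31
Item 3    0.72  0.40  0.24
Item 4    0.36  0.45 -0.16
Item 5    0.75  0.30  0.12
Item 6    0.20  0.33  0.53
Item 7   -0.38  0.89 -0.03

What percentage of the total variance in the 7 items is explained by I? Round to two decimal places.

SS loadings for I = 0.12² + 0.59² + 0.72² + 0.36² + 0.75² + 0.20² + (-0.38)² = 1.7574
With 7 standardized items, total variance = 7. Proportion = 1.7574/7 = 0.2511 → 25.11%.

25.11%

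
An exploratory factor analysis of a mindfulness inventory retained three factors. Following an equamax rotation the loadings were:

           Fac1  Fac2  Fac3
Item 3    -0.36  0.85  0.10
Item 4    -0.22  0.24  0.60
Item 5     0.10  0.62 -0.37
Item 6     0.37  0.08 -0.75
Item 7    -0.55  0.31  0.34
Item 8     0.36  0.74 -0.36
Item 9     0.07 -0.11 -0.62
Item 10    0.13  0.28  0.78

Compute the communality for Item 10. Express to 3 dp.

0.704

h² = 0.13² + 0.28² + 0.78² = 0.0169 + 0.0784 + 0.6084 = 0.7037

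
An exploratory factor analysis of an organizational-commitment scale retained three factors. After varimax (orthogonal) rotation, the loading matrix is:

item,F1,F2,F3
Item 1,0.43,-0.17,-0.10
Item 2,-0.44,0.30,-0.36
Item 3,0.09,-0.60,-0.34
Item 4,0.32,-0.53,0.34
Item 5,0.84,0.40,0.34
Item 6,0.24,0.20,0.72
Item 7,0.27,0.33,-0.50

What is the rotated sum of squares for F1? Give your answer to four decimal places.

1.3251

SS loadings for F1 = 0.43² + (-0.44)² + 0.09² + 0.32² + 0.84² + 0.24² + 0.27² = 0.1849 + 0.1936 + 0.0081 + 0.1024 + 0.7056 + 0.0576 + 0.0729 = 1.3251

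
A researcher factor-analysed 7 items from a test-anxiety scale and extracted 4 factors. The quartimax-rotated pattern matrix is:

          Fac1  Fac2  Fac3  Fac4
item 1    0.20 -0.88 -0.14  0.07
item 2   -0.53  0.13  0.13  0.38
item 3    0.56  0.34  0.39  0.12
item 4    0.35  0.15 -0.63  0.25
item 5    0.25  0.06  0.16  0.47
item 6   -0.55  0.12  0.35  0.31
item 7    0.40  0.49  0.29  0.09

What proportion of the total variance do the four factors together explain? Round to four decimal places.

Communalities: 0.8389, 0.4591, 0.5957, 0.6044, 0.3126, 0.5355, 0.4923; Σh² = 3.8385.
Total variance with 7 standardized items is 7, so the solution explains 3.8385/7 = 0.5484.

0.5484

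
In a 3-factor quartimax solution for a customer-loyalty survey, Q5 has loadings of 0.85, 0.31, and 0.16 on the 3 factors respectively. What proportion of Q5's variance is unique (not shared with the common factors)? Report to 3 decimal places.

0.156

h² = 0.85² + 0.31² + 0.16² = 0.7225 + 0.0961 + 0.0256 = 0.8442
Uniqueness u² = 1 − h² = 1 − 0.8442 = 0.1558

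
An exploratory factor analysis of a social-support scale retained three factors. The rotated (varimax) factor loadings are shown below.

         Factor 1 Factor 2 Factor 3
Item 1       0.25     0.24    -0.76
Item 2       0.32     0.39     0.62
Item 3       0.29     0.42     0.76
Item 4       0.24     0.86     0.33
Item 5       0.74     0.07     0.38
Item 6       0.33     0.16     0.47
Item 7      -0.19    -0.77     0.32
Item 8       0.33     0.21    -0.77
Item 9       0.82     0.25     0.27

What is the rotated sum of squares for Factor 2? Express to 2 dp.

1.86

SS loadings for Factor 2 = 0.24² + 0.39² + 0.42² + 0.86² + 0.07² + 0.16² + (-0.77)² + 0.21² + 0.25² = 0.0576 + 0.1521 + 0.1764 + 0.7396 + 0.0049 + 0.0256 + 0.5929 + 0.0441 + 0.0625 = 1.8557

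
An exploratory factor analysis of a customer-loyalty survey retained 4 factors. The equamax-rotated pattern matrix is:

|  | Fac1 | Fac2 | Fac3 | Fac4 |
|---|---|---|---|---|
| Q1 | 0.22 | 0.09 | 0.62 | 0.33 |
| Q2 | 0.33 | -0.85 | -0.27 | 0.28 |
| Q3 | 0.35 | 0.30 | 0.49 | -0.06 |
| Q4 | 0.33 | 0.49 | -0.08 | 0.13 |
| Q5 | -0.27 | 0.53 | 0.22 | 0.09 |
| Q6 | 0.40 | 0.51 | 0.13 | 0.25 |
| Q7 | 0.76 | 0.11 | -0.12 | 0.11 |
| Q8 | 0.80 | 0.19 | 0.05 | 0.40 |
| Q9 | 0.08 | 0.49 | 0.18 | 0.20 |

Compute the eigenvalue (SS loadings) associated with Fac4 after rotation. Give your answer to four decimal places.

0.4905

SS loadings for Fac4 = 0.33² + 0.28² + (-0.06)² + 0.13² + 0.09² + 0.25² + 0.11² + 0.40² + 0.20² = 0.1089 + 0.0784 + 0.0036 + 0.0169 + 0.0081 + 0.0625 + 0.0121 + 0.1600 + 0.0400 = 0.4905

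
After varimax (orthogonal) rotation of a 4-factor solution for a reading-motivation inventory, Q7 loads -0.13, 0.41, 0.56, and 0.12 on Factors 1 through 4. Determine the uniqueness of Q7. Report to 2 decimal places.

0.49

h² = (-0.13)² + 0.41² + 0.56² + 0.12² = 0.0169 + 0.1681 + 0.3136 + 0.0144 = 0.5130
Uniqueness u² = 1 − h² = 1 − 0.5130 = 0.4870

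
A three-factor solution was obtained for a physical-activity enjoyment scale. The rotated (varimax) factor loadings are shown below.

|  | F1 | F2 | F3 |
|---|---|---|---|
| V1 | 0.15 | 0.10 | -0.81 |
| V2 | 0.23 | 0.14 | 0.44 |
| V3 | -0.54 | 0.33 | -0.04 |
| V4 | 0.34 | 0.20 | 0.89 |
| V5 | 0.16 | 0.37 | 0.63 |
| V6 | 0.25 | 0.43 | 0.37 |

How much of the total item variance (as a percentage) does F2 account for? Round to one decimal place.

8.3%

SS loadings for F2 = 0.10² + 0.14² + 0.33² + 0.20² + 0.37² + 0.43² = 0.5003
With 6 standardized items, total variance = 6. Proportion = 0.5003/6 = 0.0834 → 8.34%.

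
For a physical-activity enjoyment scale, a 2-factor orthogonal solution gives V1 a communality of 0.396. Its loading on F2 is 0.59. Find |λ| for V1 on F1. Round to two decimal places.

0.22

Under orthogonal rotation h² = Σλ², so λ_F1² = h² − (0.3481) = 0.396 − 0.3481 = 0.0479.
|λ| = √0.0479 = 0.2189.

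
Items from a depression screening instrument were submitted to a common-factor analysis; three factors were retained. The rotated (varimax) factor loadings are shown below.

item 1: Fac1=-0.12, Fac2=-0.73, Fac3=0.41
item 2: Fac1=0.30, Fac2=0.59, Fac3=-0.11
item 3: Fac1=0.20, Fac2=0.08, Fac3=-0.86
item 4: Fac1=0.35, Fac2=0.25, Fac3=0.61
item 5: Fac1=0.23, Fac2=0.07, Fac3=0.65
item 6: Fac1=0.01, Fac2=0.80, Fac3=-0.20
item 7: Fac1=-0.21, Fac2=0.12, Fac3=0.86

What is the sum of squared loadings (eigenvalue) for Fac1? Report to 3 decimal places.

SS loadings for Fac1 = (-0.12)² + 0.30² + 0.20² + 0.35² + 0.23² + 0.01² + (-0.21)² = 0.0144 + 0.0900 + 0.0400 + 0.1225 + 0.0529 + 0.0001 + 0.0441 = 0.3640

0.364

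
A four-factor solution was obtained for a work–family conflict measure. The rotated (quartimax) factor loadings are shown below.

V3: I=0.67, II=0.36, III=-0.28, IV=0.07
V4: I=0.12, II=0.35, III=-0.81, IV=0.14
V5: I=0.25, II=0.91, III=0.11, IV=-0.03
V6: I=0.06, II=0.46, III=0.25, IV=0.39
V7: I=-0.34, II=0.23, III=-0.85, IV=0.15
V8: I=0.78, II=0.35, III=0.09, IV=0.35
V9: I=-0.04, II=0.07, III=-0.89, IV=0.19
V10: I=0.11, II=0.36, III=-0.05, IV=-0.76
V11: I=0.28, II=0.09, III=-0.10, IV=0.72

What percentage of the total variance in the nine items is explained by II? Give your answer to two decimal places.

SS loadings for II = 0.36² + 0.35² + 0.91² + 0.46² + 0.23² + 0.35² + 0.07² + 0.36² + 0.09² = 1.6098
With 9 standardized items, total variance = 9. Proportion = 1.6098/9 = 0.1789 → 17.89%.

17.89%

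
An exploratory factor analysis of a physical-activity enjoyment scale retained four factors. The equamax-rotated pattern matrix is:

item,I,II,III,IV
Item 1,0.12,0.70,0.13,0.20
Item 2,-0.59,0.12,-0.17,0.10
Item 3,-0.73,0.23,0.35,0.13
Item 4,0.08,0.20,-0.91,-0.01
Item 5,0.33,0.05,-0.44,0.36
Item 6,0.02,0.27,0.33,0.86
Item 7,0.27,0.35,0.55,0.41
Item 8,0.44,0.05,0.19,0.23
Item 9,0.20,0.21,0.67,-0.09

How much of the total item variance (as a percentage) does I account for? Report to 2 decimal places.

SS loadings for I = 0.12² + (-0.59)² + (-0.73)² + 0.08² + 0.33² + 0.02² + 0.27² + 0.44² + 0.20² = 1.3176
With 9 standardized items, total variance = 9. Proportion = 1.3176/9 = 0.1464 → 14.64%.

14.64%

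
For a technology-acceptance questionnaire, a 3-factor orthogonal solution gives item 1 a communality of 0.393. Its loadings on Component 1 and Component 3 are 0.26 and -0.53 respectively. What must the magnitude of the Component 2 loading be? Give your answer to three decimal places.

0.211

Under orthogonal rotation h² = Σλ², so λ_Component 2² = h² − (0.3485) = 0.393 − 0.3485 = 0.0445.
|λ| = √0.0445 = 0.2110.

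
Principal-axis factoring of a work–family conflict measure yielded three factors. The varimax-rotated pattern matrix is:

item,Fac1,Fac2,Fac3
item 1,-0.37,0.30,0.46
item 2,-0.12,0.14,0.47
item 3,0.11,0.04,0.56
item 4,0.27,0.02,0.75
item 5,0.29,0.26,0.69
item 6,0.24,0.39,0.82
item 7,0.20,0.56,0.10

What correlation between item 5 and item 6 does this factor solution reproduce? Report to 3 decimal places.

0.737

r̂ = Σ λ_i·λ_j across factors = (0.29)(0.24) + (0.26)(0.39) + (0.69)(0.82)
  = +0.0696 +0.1014 +0.5658 = 0.7368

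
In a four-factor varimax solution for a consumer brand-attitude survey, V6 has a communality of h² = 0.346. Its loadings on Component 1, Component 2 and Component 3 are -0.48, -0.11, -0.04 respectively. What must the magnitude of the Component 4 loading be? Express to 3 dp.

Under orthogonal rotation h² = Σλ², so λ_Component 4² = h² − (0.2441) = 0.346 − 0.2441 = 0.1019.
|λ| = √0.1019 = 0.3192.

0.319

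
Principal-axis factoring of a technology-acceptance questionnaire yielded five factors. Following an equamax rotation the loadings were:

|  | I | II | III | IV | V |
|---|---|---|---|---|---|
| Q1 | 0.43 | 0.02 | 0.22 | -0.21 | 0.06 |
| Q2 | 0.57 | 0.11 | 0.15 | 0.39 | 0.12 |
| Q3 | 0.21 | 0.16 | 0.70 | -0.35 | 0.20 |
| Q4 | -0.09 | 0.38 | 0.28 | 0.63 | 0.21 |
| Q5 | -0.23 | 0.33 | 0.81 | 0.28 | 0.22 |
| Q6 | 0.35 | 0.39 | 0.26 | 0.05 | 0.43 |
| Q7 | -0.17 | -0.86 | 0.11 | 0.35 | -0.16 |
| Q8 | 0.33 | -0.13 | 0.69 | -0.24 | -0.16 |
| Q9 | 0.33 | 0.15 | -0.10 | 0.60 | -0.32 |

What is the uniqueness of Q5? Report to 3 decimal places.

0.055

h² = (-0.23)² + 0.33² + 0.81² + 0.28² + 0.22² = 0.0529 + 0.1089 + 0.6561 + 0.0784 + 0.0484 = 0.9447
Uniqueness u² = 1 − h² = 1 − 0.9447 = 0.0553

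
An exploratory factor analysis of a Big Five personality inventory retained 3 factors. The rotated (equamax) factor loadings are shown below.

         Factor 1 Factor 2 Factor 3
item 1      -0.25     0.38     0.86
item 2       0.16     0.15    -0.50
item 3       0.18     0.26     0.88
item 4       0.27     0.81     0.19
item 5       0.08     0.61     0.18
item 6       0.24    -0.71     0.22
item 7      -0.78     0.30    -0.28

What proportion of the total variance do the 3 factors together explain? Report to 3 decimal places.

0.669

SS loadings by factor: 0.8658, 1.8568, 1.9593; total = 4.6819.
Total variance with 7 standardized items is 7, so the solution explains 4.6819/7 = 0.6688.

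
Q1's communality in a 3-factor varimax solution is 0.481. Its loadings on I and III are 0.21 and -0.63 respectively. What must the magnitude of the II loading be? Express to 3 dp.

0.200

Under orthogonal rotation h² = Σλ², so λ_II² = h² − (0.4410) = 0.481 − 0.4410 = 0.0400.
|λ| = √0.0400 = 0.2000.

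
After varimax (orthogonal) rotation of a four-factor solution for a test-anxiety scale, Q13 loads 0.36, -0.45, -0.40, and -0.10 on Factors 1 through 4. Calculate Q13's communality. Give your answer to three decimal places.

0.502

h² = 0.36² + (-0.45)² + (-0.40)² + (-0.10)² = 0.1296 + 0.2025 + 0.1600 + 0.0100 = 0.5021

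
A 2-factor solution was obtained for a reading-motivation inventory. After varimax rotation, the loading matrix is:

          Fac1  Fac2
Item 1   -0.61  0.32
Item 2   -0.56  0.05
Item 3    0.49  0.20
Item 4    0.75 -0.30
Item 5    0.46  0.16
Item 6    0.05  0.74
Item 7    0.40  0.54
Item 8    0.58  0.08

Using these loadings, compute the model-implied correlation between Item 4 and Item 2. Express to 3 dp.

r̂ = Σ λ_i·λ_j across factors = (0.75)(-0.56) + (-0.30)(0.05)
  = -0.4200 -0.0150 = -0.4350

-0.435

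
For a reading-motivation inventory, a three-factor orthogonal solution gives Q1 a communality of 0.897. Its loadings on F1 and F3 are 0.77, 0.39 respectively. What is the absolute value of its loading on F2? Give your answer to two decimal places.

0.39

Under orthogonal rotation h² = Σλ², so λ_F2² = h² − (0.7450) = 0.897 − 0.7450 = 0.1520.
|λ| = √0.1520 = 0.3899.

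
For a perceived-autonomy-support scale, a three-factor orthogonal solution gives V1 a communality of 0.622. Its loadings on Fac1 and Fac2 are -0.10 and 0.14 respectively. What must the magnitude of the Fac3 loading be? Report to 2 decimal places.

Under orthogonal rotation h² = Σλ², so λ_Fac3² = h² − (0.0296) = 0.622 − 0.0296 = 0.5924.
|λ| = √0.5924 = 0.7697.

0.77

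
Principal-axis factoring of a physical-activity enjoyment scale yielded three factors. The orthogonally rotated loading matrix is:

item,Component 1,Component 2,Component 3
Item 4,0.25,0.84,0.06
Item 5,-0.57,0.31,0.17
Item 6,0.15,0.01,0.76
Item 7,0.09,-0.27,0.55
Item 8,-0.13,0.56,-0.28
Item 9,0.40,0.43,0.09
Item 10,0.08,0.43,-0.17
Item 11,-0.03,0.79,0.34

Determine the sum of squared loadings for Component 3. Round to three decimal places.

1.144

SS loadings for Component 3 = 0.06² + 0.17² + 0.76² + 0.55² + (-0.28)² + 0.09² + (-0.17)² + 0.34² = 0.0036 + 0.0289 + 0.5776 + 0.3025 + 0.0784 + 0.0081 + 0.0289 + 0.1156 = 1.1436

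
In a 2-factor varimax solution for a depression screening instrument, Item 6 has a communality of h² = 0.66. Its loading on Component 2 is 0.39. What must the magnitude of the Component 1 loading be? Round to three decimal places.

0.713

Under orthogonal rotation h² = Σλ², so λ_Component 1² = h² − (0.1521) = 0.66 − 0.1521 = 0.5079.
|λ| = √0.5079 = 0.7127.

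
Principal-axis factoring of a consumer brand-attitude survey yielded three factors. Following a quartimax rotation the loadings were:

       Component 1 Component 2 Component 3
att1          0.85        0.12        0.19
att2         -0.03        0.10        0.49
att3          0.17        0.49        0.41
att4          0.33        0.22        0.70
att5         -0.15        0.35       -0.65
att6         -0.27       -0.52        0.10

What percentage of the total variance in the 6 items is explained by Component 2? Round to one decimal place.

11.8%

SS loadings for Component 2 = 0.12² + 0.10² + 0.49² + 0.22² + 0.35² + (-0.52)² = 0.7058
With 6 standardized items, total variance = 6. Proportion = 0.7058/6 = 0.1176 → 11.76%.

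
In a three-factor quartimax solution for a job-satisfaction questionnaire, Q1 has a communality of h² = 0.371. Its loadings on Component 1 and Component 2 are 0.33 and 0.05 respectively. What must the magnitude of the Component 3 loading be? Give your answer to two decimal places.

Under orthogonal rotation h² = Σλ², so λ_Component 3² = h² − (0.1114) = 0.371 − 0.1114 = 0.2596.
|λ| = √0.2596 = 0.5095.

0.51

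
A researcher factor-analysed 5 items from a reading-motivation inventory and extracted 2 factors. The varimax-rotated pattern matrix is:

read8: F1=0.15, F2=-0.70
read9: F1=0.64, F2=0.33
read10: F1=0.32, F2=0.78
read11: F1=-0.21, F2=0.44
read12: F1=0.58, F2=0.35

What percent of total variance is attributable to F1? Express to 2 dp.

SS loadings for F1 = 0.15² + 0.64² + 0.32² + (-0.21)² + 0.58² = 0.9150
With 5 standardized items, total variance = 5. Proportion = 0.9150/5 = 0.1830 → 18.30%.

18.30%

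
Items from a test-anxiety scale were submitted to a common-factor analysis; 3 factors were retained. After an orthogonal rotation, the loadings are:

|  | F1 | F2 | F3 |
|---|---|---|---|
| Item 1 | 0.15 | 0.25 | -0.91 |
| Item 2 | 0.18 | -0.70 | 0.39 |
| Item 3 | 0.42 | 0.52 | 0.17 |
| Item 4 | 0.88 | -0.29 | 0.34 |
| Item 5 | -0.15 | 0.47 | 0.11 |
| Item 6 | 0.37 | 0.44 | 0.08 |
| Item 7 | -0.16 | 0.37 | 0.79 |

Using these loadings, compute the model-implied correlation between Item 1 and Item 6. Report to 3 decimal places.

r̂ = Σ λ_i·λ_j across factors = (0.15)(0.37) + (0.25)(0.44) + (-0.91)(0.08)
  = +0.0555 +0.1100 -0.0728 = 0.0927

0.093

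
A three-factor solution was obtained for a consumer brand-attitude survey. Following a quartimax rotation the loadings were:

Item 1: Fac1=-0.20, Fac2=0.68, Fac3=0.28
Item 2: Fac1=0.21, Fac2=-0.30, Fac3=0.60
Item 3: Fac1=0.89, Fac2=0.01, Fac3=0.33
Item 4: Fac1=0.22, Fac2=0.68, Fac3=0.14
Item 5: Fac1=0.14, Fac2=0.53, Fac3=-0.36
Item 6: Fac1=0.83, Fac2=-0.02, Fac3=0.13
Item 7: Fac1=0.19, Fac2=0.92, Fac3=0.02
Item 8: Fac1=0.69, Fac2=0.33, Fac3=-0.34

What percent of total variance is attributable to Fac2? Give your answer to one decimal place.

28.1%

SS loadings for Fac2 = 0.68² + (-0.30)² + 0.01² + 0.68² + 0.53² + (-0.02)² + 0.92² + 0.33² = 2.2515
With 8 standardized items, total variance = 8. Proportion = 2.2515/8 = 0.2814 → 28.14%.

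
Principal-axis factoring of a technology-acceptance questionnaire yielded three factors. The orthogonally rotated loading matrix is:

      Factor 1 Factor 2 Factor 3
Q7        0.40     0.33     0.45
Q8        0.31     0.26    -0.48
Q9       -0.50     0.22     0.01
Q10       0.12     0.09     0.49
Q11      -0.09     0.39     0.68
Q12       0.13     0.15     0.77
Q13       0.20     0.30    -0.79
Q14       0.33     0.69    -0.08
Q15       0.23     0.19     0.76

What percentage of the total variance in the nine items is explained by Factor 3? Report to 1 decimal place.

32.6%

SS loadings for Factor 3 = 0.45² + (-0.48)² + 0.01² + 0.49² + 0.68² + 0.77² + (-0.79)² + (-0.08)² + 0.76² = 2.9365
With 9 standardized items, total variance = 9. Proportion = 2.9365/9 = 0.3263 → 32.63%.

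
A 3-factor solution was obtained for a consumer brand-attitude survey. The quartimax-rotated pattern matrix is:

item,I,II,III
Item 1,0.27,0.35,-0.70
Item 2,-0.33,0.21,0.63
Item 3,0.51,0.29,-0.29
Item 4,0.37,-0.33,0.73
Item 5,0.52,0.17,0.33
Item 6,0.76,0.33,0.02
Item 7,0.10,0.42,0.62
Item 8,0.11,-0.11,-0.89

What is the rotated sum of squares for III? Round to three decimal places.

SS loadings for III = (-0.70)² + 0.63² + (-0.29)² + 0.73² + 0.33² + 0.02² + 0.62² + (-0.89)² = 0.4900 + 0.3969 + 0.0841 + 0.5329 + 0.1089 + 0.0004 + 0.3844 + 0.7921 = 2.7897

2.790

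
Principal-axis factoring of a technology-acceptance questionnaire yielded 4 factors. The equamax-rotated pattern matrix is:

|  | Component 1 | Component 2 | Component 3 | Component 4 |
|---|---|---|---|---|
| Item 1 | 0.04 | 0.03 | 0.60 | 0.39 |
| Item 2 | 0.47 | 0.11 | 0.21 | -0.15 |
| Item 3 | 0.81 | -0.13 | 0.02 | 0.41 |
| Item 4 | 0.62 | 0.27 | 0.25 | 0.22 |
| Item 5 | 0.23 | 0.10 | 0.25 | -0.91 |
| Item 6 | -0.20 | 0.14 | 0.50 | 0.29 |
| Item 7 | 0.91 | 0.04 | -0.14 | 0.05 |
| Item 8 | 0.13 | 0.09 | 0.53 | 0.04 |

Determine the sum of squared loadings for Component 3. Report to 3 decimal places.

SS loadings for Component 3 = 0.60² + 0.21² + 0.02² + 0.25² + 0.25² + 0.50² + (-0.14)² + 0.53² = 0.3600 + 0.0441 + 0.0004 + 0.0625 + 0.0625 + 0.2500 + 0.0196 + 0.2809 = 1.0800

1.080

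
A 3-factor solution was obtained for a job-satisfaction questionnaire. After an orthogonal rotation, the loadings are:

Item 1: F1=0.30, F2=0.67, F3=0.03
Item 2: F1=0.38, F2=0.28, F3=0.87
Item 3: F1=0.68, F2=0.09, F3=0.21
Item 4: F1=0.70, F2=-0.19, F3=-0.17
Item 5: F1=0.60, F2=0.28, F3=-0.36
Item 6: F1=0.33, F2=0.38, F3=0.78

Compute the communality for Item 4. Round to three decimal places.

h² = 0.70² + (-0.19)² + (-0.17)² = 0.4900 + 0.0361 + 0.0289 = 0.5550

0.555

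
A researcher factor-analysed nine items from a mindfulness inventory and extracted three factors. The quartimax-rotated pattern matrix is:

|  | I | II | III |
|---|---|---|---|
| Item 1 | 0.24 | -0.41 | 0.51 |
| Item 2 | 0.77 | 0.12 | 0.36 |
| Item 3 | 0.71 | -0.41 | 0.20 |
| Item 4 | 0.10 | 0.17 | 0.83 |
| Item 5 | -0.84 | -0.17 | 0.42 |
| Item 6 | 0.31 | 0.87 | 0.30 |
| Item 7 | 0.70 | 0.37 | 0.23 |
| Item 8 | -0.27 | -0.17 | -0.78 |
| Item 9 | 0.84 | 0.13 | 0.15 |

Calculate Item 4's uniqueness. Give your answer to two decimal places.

h² = 0.10² + 0.17² + 0.83² = 0.0100 + 0.0289 + 0.6889 = 0.7278
Uniqueness u² = 1 − h² = 1 − 0.7278 = 0.2722

0.27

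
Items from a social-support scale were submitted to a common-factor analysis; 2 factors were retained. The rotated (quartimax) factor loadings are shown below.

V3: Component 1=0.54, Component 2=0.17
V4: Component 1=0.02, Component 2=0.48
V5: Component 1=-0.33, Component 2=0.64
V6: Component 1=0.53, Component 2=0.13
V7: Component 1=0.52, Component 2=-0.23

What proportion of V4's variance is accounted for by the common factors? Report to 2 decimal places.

h² = 0.02² + 0.48² = 0.0004 + 0.2304 = 0.2308

0.23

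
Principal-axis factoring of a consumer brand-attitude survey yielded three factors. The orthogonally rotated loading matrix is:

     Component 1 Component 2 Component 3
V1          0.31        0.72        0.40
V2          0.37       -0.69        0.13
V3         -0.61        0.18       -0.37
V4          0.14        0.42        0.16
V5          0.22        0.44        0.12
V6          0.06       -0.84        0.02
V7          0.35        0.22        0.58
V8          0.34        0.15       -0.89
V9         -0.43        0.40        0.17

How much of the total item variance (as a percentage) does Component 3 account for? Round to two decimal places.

16.80%

SS loadings for Component 3 = 0.40² + 0.13² + (-0.37)² + 0.16² + 0.12² + 0.02² + 0.58² + (-0.89)² + 0.17² = 1.5116
With 9 standardized items, total variance = 9. Proportion = 1.5116/9 = 0.1680 → 16.80%.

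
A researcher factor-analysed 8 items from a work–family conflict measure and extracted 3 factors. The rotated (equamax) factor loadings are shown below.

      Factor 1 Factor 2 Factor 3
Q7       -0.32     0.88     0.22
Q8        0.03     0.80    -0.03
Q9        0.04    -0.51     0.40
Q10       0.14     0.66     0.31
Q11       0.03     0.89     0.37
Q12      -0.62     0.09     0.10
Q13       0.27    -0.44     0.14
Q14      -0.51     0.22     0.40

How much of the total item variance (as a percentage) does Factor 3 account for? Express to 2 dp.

SS loadings for Factor 3 = 0.22² + (-0.03)² + 0.40² + 0.31² + 0.37² + 0.10² + 0.14² + 0.40² = 0.6319
With 8 standardized items, total variance = 8. Proportion = 0.6319/8 = 0.0790 → 7.90%.

7.90%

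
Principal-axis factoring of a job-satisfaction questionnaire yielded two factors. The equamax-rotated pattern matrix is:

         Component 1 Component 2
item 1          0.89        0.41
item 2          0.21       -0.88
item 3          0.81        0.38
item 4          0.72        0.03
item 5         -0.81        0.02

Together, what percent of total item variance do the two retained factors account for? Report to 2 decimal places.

SS loadings by factor: 2.6668, 1.0882; total = 3.7550.
Total variance with 5 standardized items is 5, so the solution explains 3.7550/5 = 0.7510 = 75.10%.

75.10%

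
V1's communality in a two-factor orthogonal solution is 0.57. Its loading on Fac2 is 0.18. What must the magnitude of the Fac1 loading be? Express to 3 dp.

Under orthogonal rotation h² = Σλ², so λ_Fac1² = h² − (0.0324) = 0.57 − 0.0324 = 0.5376.
|λ| = √0.5376 = 0.7332.

0.733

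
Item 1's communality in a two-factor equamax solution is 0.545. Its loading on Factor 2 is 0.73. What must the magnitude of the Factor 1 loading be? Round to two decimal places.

0.11

Under orthogonal rotation h² = Σλ², so λ_Factor 1² = h² − (0.5329) = 0.545 − 0.5329 = 0.0121.
|λ| = √0.0121 = 0.1100.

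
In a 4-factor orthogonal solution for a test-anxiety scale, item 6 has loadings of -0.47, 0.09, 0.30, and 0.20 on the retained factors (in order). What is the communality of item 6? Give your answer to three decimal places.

0.359

h² = (-0.47)² + 0.09² + 0.30² + 0.20² = 0.2209 + 0.0081 + 0.0900 + 0.0400 = 0.3590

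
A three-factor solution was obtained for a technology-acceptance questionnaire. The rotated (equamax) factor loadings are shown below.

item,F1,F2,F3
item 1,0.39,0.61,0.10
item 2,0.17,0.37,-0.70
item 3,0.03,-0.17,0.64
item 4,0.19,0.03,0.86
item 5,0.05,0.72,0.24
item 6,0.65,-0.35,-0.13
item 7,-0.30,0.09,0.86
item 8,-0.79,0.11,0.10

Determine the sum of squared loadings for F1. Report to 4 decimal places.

1.3571

SS loadings for F1 = 0.39² + 0.17² + 0.03² + 0.19² + 0.05² + 0.65² + (-0.30)² + (-0.79)² = 0.1521 + 0.0289 + 0.0009 + 0.0361 + 0.0025 + 0.4225 + 0.0900 + 0.6241 = 1.3571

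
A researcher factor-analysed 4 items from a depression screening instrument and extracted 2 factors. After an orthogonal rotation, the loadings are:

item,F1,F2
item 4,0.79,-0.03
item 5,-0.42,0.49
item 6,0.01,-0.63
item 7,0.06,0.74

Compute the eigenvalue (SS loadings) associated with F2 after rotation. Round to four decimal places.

1.1855

SS loadings for F2 = (-0.03)² + 0.49² + (-0.63)² + 0.74² = 0.0009 + 0.2401 + 0.3969 + 0.5476 = 1.1855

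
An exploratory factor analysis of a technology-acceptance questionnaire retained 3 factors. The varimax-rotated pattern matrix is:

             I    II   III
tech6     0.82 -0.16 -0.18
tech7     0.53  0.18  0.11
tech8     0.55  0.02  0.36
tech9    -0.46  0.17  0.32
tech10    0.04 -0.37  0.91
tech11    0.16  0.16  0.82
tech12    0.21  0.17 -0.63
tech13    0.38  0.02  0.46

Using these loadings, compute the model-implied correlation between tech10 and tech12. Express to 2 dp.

r̂ = Σ λ_i·λ_j across factors = (0.04)(0.21) + (-0.37)(0.17) + (0.91)(-0.63)
  = +0.0084 -0.0629 -0.5733 = -0.6278

-0.63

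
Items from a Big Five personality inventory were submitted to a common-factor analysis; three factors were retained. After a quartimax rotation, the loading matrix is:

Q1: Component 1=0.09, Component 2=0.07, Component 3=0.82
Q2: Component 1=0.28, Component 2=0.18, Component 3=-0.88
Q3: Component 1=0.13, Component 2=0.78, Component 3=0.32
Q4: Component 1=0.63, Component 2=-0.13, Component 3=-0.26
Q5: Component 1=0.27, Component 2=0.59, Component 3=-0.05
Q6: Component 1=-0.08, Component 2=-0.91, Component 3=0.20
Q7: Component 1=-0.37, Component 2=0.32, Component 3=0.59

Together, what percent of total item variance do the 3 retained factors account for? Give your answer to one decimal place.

Communalities: 0.6854, 0.8852, 0.7277, 0.4814, 0.4235, 0.8745, 0.5874; Σh² = 4.6651.
Total variance with 7 standardized items is 7, so the solution explains 4.6651/7 = 0.6664 = 66.64%.

66.6%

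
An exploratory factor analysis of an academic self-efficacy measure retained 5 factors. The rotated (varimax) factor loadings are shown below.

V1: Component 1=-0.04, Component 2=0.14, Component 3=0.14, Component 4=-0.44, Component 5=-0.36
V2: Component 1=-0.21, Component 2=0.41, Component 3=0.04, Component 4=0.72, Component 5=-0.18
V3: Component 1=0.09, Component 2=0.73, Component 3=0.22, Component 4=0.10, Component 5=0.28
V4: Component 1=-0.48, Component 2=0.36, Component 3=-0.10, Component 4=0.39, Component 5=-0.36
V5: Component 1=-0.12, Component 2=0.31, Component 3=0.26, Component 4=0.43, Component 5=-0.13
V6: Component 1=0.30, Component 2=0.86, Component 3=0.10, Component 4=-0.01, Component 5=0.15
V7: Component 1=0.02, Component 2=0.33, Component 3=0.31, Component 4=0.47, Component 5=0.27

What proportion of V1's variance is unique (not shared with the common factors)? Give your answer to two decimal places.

h² = (-0.04)² + 0.14² + 0.14² + (-0.44)² + (-0.36)² = 0.0016 + 0.0196 + 0.0196 + 0.1936 + 0.1296 = 0.3640
Uniqueness u² = 1 − h² = 1 − 0.3640 = 0.6360

0.64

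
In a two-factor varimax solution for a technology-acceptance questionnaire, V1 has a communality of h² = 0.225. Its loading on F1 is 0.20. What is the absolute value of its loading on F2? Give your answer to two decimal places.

0.43

Under orthogonal rotation h² = Σλ², so λ_F2² = h² − (0.0400) = 0.225 − 0.0400 = 0.1850.
|λ| = √0.1850 = 0.4301.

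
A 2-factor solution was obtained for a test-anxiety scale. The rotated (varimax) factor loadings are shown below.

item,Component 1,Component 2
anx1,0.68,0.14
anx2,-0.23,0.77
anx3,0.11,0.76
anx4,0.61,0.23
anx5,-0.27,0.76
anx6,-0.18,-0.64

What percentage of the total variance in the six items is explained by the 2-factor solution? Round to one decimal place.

Communalities: 0.4820, 0.6458, 0.5897, 0.4250, 0.6505, 0.4420; Σh² = 3.2350.
Total variance with 6 standardized items is 6, so the solution explains 3.2350/6 = 0.5392 = 53.92%.

53.9%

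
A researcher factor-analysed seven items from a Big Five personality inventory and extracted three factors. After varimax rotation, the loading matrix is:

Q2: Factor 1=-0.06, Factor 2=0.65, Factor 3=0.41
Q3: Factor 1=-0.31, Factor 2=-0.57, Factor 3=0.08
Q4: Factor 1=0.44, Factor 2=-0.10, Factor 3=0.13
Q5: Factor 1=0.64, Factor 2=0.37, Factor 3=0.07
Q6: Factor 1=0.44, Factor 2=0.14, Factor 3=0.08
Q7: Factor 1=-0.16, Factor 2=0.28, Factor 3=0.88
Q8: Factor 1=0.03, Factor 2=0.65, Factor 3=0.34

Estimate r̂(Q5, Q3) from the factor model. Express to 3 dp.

r̂ = Σ λ_i·λ_j across factors = (0.64)(-0.31) + (0.37)(-0.57) + (0.07)(0.08)
  = -0.1984 -0.2109 +0.0056 = -0.4037

-0.404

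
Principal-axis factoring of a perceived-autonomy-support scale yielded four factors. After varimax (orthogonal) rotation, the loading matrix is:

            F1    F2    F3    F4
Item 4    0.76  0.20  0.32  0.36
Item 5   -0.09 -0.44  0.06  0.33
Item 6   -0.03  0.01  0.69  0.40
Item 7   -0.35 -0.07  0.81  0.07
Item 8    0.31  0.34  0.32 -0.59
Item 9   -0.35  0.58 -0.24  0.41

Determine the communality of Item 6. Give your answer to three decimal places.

h² = (-0.03)² + 0.01² + 0.69² + 0.40² = 0.0009 + 0.0001 + 0.4761 + 0.1600 = 0.6371

0.637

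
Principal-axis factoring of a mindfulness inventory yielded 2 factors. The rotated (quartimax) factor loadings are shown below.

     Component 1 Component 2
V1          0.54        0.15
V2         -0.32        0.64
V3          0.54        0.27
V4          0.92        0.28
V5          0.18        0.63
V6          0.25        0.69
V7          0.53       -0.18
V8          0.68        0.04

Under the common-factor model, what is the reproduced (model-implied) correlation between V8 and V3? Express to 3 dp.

r̂ = Σ λ_i·λ_j across factors = (0.68)(0.54) + (0.04)(0.27)
  = +0.3672 +0.0108 = 0.3780

0.378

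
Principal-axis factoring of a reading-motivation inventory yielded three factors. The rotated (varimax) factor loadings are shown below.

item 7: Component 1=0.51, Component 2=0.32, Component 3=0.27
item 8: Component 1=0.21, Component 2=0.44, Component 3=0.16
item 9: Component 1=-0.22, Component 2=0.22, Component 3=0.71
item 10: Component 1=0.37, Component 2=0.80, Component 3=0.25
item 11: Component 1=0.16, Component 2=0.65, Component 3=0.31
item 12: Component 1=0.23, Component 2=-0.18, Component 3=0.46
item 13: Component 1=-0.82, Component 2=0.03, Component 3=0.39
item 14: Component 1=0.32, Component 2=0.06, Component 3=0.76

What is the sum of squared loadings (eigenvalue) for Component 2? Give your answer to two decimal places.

1.44

SS loadings for Component 2 = 0.32² + 0.44² + 0.22² + 0.80² + 0.65² + (-0.18)² + 0.03² + 0.06² = 0.1024 + 0.1936 + 0.0484 + 0.6400 + 0.4225 + 0.0324 + 0.0009 + 0.0036 = 1.4438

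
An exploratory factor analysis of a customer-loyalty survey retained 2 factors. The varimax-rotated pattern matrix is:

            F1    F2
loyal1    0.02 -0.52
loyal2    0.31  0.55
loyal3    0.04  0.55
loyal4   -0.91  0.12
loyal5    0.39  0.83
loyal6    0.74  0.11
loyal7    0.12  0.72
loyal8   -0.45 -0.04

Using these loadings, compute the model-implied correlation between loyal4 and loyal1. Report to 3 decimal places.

-0.081

r̂ = Σ λ_i·λ_j across factors = (-0.91)(0.02) + (0.12)(-0.52)
  = -0.0182 -0.0624 = -0.0806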